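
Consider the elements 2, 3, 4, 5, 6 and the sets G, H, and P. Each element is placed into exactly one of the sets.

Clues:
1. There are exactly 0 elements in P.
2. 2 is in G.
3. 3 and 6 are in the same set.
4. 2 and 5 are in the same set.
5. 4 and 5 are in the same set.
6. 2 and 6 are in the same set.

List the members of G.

G = {2, 3, 4, 5, 6}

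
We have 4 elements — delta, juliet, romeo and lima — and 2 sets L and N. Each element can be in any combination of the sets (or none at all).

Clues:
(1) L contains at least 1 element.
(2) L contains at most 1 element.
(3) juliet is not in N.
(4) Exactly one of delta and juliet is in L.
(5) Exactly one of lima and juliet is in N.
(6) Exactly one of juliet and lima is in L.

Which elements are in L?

L = {juliet}

From (3): juliet ∉ N.
(5) (exactly one): lima ∈ N.
Suppose delta ∈ L: no assignment then satisfies all the clues, so delta ∉ L.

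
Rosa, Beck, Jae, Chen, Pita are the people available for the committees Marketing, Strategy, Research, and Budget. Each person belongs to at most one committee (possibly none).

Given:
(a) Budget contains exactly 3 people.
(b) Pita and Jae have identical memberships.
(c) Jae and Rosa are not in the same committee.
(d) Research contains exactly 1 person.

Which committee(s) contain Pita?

Pita: Budget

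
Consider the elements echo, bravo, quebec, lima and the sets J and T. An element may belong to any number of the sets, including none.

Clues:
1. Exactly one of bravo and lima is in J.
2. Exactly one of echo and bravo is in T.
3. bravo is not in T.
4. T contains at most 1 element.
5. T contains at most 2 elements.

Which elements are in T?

From (3): bravo ∉ T.
(2) (exactly one): echo ∈ T.
(4): T already has 1, so the rest are out.

T = {echo}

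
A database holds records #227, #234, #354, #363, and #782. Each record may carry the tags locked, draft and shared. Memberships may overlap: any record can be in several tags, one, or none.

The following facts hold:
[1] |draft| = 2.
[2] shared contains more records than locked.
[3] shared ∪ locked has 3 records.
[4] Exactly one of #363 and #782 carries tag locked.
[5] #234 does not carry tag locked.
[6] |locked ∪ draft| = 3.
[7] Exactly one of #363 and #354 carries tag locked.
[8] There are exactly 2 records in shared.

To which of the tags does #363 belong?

#363: locked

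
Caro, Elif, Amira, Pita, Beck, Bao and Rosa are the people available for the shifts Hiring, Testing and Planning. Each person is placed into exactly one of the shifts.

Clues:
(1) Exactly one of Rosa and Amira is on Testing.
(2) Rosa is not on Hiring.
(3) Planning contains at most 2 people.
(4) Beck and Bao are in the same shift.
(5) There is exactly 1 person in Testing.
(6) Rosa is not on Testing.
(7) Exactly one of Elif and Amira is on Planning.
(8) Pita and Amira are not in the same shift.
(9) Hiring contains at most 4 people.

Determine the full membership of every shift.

Hiring = {Bao, Beck, Caro, Pita}; Testing = {Amira}; Planning = {Elif, Rosa}

From (2): Rosa ∉ Hiring.
From (6): Rosa ∉ Testing.
(1) (exactly one): Amira ∈ Testing.
(5): Testing already has 1, so the rest are out.
(7) (exactly one): Elif ∈ Planning.
Only one shift left: Rosa ∈ Planning.
(3): Planning already has 2, so the rest are out.
Only one shift left: Caro ∈ Hiring.
Only one shift left: Pita ∈ Hiring.
Only one shift left: Beck ∈ Hiring.
Only one shift left: Bao ∈ Hiring.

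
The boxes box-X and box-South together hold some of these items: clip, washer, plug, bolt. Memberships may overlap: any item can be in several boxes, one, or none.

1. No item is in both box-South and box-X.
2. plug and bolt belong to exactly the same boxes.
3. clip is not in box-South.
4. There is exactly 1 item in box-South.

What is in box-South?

box-South = {washer}

From (3): clip ∉ box-South.
Suppose washer ∉ box-South: no assignment then satisfies all the clues, so washer ∈ box-South.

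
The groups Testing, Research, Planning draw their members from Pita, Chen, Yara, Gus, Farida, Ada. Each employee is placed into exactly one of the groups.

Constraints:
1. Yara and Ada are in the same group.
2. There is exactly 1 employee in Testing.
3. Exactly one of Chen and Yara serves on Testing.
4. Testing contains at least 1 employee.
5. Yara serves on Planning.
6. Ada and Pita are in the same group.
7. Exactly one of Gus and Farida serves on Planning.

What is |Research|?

From (5): Yara ∈ Planning.
(1): Ada matches Yara: Ada ∉ Testing.
(1): Ada matches Yara: Ada ∉ Research.
(1): Ada matches Yara: Ada ∈ Planning.
(3) (exactly one): Chen ∈ Testing.
(6): Pita matches Ada: Pita ∉ Testing.
(6): Pita matches Ada: Pita ∉ Research.
(6): Pita matches Ada: Pita ∈ Planning.
(2): Testing already has 1, so the rest are out.

1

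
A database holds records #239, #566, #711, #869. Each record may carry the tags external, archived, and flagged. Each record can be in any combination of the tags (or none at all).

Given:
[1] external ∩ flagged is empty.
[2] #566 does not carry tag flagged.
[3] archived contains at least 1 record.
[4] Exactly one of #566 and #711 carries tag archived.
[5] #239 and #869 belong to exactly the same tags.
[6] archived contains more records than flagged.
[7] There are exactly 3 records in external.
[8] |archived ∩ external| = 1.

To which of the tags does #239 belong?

#239: external

From (2): #566 ∉ flagged.
Suppose #239 ∉ external: no assignment then satisfies all the clues, so #239 ∈ external.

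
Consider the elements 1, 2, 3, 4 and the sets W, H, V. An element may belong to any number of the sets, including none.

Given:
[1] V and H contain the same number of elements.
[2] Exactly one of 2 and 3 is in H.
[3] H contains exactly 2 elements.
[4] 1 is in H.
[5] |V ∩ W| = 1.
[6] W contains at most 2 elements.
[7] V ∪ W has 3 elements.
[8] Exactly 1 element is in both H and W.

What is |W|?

From (4): 1 ∈ H.
Suppose 4 ∈ H: no assignment then satisfies all the clues, so 4 ∉ H.

2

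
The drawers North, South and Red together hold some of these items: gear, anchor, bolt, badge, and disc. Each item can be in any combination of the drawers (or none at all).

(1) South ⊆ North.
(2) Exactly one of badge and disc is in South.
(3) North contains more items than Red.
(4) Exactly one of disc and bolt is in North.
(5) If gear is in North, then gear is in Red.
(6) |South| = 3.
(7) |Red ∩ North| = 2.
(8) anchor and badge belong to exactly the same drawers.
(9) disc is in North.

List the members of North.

North = {anchor, badge, disc, gear}

From (9): disc ∈ North.
(4) (exactly one): bolt ∉ North.
(1) contrapositive: bolt ∉ South.
Suppose gear ∉ North: no assignment then satisfies all the clues, so gear ∈ North.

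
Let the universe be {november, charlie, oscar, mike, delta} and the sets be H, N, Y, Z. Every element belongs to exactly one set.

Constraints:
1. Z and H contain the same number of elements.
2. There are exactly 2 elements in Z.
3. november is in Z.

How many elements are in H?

2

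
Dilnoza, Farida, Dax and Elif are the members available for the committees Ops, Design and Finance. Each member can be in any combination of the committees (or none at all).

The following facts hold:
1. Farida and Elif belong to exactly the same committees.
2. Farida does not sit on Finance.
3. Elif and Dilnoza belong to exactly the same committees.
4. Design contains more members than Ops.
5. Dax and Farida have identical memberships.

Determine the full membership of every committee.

From (2): Farida ∉ Finance.
(1): Elif matches Farida: Elif ∉ Finance.
(3): Dilnoza matches Elif: Dilnoza ∉ Finance.
(5): Dax matches Farida: Dax ∉ Finance.
Suppose Dilnoza ∈ Ops: no assignment then satisfies all the clues, so Dilnoza ∉ Ops.

Ops = {}; Design = {Dax, Dilnoza, Elif, Farida}; Finance = {}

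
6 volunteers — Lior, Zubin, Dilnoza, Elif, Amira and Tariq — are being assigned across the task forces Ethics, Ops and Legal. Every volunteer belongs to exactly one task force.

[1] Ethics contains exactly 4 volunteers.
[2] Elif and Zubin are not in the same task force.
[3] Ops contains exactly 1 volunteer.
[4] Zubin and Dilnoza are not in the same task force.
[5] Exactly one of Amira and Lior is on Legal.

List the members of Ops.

Ops = {Zubin}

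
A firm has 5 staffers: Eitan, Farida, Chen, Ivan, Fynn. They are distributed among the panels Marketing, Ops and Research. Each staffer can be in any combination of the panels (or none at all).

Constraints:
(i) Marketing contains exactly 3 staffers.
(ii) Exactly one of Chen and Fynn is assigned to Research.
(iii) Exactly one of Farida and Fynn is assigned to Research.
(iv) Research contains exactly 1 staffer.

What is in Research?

Research = {Fynn}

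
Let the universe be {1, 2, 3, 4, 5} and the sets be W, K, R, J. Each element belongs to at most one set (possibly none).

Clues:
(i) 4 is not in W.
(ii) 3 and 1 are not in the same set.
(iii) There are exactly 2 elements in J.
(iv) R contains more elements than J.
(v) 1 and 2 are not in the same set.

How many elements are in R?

3

From (i): 4 ∉ W.
Suppose 1 ∈ W: no assignment then satisfies all the clues, so 1 ∉ W.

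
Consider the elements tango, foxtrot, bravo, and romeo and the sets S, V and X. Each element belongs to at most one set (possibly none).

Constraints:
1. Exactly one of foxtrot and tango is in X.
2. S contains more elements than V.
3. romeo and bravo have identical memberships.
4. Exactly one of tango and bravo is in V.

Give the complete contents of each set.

S = {bravo, romeo}; V = {tango}; X = {foxtrot}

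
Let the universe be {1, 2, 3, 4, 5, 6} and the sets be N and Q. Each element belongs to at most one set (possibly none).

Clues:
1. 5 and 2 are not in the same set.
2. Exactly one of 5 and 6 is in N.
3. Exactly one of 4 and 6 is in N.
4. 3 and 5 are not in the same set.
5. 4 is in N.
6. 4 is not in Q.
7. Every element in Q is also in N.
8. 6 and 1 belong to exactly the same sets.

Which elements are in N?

N = {4, 5}

From (5): 4 ∈ N.
(3) (exactly one): 6 ∉ N.
(7) contrapositive: 6 ∉ Q.
(8): 1 matches 6: 1 ∉ N.
(8): 1 matches 6: 1 ∉ Q.
(2) (exactly one): 5 ∈ N.
(4): 3 ∉ N.
(7) contrapositive: 3 ∉ Q.
(1): 2 ∉ N.
(7) contrapositive: 2 ∉ Q.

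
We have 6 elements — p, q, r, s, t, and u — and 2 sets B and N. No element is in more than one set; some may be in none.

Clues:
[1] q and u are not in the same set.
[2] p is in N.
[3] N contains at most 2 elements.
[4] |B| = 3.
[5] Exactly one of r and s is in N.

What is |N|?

2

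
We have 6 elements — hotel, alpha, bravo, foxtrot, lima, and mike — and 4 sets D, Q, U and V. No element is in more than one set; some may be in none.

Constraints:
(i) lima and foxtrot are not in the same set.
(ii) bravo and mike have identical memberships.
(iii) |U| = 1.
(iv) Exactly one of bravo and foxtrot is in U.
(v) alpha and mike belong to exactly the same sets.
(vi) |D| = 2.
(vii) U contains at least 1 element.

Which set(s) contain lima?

lima: D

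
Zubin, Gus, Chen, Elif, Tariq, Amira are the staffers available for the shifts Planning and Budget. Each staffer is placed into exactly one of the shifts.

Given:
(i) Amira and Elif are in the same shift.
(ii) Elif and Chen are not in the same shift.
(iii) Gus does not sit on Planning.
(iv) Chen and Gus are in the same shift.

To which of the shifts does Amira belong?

Amira: Planning

From (iii): Gus ∉ Planning.
(iv): Chen matches Gus: Chen ∉ Planning.
Only one shift left: Gus ∈ Budget.
Only one shift left: Chen ∈ Budget.
(ii): Elif ∉ Budget.
Only one shift left: Elif ∈ Planning.
(i): Amira matches Elif: Amira ∈ Planning.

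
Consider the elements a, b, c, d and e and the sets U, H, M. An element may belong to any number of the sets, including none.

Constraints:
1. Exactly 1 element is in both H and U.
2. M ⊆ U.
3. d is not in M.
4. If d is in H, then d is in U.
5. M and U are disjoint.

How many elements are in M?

0

From (3): d ∉ M.
Suppose a ∈ M: no assignment then satisfies all the clues, so a ∉ M.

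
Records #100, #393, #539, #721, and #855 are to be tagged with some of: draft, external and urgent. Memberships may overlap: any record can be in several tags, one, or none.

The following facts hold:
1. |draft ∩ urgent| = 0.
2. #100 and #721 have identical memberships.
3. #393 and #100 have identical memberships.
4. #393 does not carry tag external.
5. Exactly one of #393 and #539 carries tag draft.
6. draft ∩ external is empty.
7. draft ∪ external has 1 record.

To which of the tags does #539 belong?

#539: draft

From (4): #393 ∉ external.
(3): #100 matches #393: #100 ∉ external.
(2): #721 matches #100: #721 ∉ external.
Suppose #539 ∉ draft: no assignment then satisfies all the clues, so #539 ∈ draft.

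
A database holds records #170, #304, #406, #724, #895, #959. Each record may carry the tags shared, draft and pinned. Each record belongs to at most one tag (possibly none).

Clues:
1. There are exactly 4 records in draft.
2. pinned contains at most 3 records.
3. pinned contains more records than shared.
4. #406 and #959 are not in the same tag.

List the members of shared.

shared = {}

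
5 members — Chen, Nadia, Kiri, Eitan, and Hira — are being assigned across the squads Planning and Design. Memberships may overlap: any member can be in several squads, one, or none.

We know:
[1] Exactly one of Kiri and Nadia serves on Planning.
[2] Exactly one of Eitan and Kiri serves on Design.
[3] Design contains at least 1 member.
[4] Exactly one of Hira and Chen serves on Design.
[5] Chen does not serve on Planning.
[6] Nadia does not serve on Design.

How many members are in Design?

2

From (5): Chen ∉ Planning.
From (6): Nadia ∉ Design.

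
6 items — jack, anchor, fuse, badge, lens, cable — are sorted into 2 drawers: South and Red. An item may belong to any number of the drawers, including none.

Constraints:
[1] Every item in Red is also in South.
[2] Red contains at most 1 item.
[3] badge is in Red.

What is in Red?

From (3): badge ∈ Red.
(1) with badge ∈ Red: badge ∈ South.
(2): Red already has 1, so the rest are out.

Red = {badge}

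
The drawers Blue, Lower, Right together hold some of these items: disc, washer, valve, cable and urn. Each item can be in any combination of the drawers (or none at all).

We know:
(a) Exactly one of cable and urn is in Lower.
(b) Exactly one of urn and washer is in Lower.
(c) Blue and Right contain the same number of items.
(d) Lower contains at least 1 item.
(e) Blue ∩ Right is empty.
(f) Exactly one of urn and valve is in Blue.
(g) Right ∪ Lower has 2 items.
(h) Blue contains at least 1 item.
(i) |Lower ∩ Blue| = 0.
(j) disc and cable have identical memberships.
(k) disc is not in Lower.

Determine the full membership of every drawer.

Blue = {valve}; Lower = {urn}; Right = {washer}

From (k): disc ∉ Lower.
(j): cable matches disc: cable ∉ Lower.
(a) (exactly one): urn ∈ Lower.
(b) (exactly one): washer ∉ Lower.
Suppose disc ∈ Blue: no assignment then satisfies all the clues, so disc ∉ Blue.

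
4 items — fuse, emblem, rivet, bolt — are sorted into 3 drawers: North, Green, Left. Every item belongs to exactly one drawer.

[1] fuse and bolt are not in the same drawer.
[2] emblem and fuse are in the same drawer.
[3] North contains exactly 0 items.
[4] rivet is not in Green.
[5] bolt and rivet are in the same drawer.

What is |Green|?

From (4): rivet ∉ Green.
(3): North already has 0, so the rest are out.
(5): bolt matches rivet: bolt ∉ Green.
Only one drawer left: rivet ∈ Left.
Only one drawer left: bolt ∈ Left.
(1): fuse ∉ Left.
(2): emblem matches fuse: emblem ∉ Left.
Only one drawer left: fuse ∈ Green.
Only one drawer left: emblem ∈ Green.

2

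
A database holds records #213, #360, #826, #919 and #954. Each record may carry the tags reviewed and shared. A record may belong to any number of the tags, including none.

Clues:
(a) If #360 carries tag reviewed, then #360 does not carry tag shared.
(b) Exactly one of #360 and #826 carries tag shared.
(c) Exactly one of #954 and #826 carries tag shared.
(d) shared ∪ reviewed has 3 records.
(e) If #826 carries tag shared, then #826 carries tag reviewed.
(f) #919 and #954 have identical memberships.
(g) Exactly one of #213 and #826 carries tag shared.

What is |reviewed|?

3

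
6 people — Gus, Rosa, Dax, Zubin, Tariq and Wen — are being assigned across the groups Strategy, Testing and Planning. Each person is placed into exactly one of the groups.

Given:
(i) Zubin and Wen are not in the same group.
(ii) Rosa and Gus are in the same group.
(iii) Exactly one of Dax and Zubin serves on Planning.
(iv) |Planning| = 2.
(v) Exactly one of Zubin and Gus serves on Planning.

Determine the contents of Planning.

Planning = {Tariq, Zubin}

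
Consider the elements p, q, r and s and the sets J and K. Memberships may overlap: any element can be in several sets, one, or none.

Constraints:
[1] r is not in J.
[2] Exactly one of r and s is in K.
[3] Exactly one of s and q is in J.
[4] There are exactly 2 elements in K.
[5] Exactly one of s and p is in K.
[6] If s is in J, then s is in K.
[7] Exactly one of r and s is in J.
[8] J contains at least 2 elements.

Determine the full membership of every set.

J = {p, s}; K = {q, s}

From (1): r ∉ J.
(7) (exactly one): s ∈ J.
(3) (exactly one): q ∉ J.
(6): s ∈ K.
(8): only 2 candidates remain for J, so all are in.
(2) (exactly one): r ∉ K.
(5) (exactly one): p ∉ K.
(4): only 2 candidates remain for K, so all are in.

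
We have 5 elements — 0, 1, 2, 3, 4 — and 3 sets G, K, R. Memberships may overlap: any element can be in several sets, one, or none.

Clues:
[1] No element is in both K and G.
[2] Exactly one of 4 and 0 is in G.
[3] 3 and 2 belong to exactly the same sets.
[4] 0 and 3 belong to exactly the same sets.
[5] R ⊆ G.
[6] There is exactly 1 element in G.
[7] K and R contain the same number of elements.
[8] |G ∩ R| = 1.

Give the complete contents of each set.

G = {4}; K = {1}; R = {4}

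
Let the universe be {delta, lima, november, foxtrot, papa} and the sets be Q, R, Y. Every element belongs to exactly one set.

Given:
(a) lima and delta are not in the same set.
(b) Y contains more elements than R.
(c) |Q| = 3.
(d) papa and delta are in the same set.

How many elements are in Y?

2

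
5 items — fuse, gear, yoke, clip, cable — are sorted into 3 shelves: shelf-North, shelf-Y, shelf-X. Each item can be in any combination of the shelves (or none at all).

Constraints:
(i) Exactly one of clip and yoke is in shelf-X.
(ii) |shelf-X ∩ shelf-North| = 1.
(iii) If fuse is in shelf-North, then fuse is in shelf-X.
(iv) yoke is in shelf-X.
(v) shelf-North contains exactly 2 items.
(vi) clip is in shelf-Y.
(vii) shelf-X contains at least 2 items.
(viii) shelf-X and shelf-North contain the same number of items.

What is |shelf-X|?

2

From (iv): yoke ∈ shelf-X.
From (vi): clip ∈ shelf-Y.
(i) (exactly one): clip ∉ shelf-X.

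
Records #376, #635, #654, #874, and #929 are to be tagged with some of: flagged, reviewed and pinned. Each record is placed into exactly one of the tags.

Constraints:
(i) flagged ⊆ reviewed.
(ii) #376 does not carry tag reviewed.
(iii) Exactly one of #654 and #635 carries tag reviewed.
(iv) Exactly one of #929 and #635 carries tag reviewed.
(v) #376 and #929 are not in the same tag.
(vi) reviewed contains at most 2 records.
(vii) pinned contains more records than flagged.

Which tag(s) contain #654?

#654: reviewed

From (ii): #376 ∉ reviewed.
(i) contrapositive: #376 ∉ flagged.
Only one tag left: #376 ∈ pinned.
(v): #929 ∉ pinned.
Suppose #654 ∈ flagged: no assignment then satisfies all the clues, so #654 ∉ flagged.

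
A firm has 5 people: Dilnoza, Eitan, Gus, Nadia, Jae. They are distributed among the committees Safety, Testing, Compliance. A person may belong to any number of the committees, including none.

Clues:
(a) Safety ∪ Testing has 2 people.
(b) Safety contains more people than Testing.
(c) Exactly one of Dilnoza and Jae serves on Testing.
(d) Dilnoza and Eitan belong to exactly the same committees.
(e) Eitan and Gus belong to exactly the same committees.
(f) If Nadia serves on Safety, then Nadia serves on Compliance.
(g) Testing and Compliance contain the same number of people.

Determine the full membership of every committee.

Safety = {Jae, Nadia}; Testing = {Jae}; Compliance = {Nadia}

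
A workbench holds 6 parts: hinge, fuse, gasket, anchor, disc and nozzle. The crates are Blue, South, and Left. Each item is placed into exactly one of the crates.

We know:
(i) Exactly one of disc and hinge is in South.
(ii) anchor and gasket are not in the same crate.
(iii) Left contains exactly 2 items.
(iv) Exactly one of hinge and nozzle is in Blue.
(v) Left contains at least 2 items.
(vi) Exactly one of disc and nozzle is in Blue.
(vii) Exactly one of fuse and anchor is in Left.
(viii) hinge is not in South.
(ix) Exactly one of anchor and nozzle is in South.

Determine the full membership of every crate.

From (viii): hinge ∉ South.
(i) (exactly one): disc ∈ South.
(vi) (exactly one): nozzle ∈ Blue.
(ix) (exactly one): anchor ∈ South.
(ii): gasket ∉ South.
(iv) (exactly one): hinge ∉ Blue.
(vii) (exactly one): fuse ∈ Left.
Only one crate left: hinge ∈ Left.
(iii): Left already has 2, so the rest are out.
Only one crate left: gasket ∈ Blue.

Blue = {gasket, nozzle}; South = {anchor, disc}; Left = {fuse, hinge}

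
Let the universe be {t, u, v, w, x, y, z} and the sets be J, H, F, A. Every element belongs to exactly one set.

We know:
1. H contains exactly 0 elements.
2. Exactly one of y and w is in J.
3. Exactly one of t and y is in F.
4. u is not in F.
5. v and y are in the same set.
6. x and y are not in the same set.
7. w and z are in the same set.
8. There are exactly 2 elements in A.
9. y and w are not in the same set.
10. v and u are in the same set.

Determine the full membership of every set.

J = {u, v, y}; H = {}; F = {t, x}; A = {w, z}

From (4): u ∉ F.
(1): H already has 0, so the rest are out.
(10): v matches u: v ∉ F.
(5): y matches v: y ∉ F.
(3) (exactly one): t ∈ F.
Suppose u ∉ J: no assignment then satisfies all the clues, so u ∈ J.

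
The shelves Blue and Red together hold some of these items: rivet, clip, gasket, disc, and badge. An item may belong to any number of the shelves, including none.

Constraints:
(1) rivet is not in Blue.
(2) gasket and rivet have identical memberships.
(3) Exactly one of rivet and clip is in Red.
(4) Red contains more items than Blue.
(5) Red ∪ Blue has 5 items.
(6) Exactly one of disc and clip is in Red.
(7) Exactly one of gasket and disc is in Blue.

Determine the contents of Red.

Red = {badge, disc, gasket, rivet}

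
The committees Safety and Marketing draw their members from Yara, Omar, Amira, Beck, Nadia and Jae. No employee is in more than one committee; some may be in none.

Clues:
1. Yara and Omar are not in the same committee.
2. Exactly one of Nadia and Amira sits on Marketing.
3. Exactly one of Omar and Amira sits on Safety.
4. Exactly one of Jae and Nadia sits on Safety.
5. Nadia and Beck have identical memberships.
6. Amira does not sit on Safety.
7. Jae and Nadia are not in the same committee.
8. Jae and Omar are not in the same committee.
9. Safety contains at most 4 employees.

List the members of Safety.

Safety = {Beck, Nadia, Omar}

From (6): Amira ∉ Safety.
(3) (exactly one): Omar ∈ Safety.
(8): Jae ∉ Safety.
(1): Yara ∉ Safety.
(4) (exactly one): Nadia ∈ Safety.
(5): Beck matches Nadia: Beck ∈ Safety.
(2) (exactly one): Amira ∈ Marketing.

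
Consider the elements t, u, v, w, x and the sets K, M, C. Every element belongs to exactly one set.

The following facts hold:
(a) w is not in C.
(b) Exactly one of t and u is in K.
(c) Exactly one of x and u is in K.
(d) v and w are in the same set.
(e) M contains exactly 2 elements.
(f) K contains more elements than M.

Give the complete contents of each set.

K = {u, v, w}; M = {t, x}; C = {}

From (a): w ∉ C.
(d): v matches w: v ∉ C.
Suppose t ∈ K: no assignment then satisfies all the clues, so t ∉ K.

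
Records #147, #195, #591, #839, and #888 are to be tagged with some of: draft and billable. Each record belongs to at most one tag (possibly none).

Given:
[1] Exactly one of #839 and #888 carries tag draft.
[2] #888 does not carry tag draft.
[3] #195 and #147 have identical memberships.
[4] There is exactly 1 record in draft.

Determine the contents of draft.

From (2): #888 ∉ draft.
(1) (exactly one): #839 ∈ draft.
(4): draft already has 1, so the rest are out.

draft = {#839}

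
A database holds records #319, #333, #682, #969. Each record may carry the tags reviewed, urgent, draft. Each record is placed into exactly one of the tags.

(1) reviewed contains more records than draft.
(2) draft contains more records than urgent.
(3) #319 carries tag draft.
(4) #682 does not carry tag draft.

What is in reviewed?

reviewed = {#333, #682, #969}

From (3): #319 ∈ draft.
From (4): #682 ∉ draft.
Suppose #333 ∉ reviewed: no assignment then satisfies all the clues, so #333 ∈ reviewed.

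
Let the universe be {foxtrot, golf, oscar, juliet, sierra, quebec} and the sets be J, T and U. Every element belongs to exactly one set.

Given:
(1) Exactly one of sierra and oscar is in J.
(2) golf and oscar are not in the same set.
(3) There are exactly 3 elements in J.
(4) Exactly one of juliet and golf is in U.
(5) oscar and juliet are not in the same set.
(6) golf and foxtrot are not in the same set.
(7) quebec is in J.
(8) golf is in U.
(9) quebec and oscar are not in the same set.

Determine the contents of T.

T = {foxtrot, oscar}

From (7): quebec ∈ J.
From (8): golf ∈ U.
(2): oscar ∉ U.
(4) (exactly one): juliet ∉ U.
(6): foxtrot ∉ U.
(9): oscar ∉ J.
Only one set left: oscar ∈ T.
(1) (exactly one): sierra ∈ J.
(5): juliet ∉ T.
Only one set left: juliet ∈ J.
(3): J already has 3, so the rest are out.
Only one set left: foxtrot ∈ T.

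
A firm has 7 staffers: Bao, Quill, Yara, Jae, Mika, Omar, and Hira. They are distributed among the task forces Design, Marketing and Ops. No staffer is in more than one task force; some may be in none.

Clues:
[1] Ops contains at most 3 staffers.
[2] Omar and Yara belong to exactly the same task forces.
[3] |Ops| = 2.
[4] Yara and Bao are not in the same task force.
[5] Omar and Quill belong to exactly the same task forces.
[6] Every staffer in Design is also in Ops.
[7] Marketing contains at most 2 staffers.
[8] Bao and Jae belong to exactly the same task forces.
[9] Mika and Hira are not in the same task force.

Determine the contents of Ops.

Ops = {Bao, Jae}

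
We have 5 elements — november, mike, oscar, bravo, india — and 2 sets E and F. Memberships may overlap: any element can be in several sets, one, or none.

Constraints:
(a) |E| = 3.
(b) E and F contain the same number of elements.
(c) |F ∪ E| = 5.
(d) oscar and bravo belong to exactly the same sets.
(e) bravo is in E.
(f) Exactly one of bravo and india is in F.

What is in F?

F = {india, mike, november}

From (e): bravo ∈ E.
(d): oscar matches bravo: oscar ∈ E.
Suppose november ∉ F: no assignment then satisfies all the clues, so november ∈ F.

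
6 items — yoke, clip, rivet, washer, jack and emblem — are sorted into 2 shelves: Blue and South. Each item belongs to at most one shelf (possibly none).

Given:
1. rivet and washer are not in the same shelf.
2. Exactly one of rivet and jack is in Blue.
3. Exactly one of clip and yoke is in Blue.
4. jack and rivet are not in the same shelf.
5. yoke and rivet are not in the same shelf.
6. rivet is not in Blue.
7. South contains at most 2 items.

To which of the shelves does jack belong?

From (6): rivet ∉ Blue.
(2) (exactly one): jack ∈ Blue.

jack: Blue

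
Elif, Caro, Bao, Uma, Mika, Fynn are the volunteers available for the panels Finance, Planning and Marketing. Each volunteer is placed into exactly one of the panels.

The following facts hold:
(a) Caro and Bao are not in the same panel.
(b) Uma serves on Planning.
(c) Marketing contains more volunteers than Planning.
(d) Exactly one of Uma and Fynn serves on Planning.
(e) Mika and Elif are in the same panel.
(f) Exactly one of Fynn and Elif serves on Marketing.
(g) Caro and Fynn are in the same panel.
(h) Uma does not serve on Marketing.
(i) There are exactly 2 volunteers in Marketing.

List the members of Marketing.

Marketing = {Caro, Fynn}

From (b): Uma ∈ Planning.
(d) (exactly one): Fynn ∉ Planning.
(g): Caro matches Fynn: Caro ∉ Planning.
Suppose Elif ∈ Marketing: no assignment then satisfies all the clues, so Elif ∉ Marketing.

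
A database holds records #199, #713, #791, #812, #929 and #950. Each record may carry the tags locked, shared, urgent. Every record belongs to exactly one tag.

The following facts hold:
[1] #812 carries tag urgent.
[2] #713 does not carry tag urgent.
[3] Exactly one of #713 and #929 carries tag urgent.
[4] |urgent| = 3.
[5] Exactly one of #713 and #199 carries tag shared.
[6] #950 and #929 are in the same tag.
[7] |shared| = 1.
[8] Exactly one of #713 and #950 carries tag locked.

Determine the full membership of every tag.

From (1): #812 ∈ urgent.
From (2): #713 ∉ urgent.
(3) (exactly one): #929 ∈ urgent.
(6): #950 matches #929: #950 ∉ locked.
(6): #950 matches #929: #950 ∉ shared.
(6): #950 matches #929: #950 ∈ urgent.
(8) (exactly one): #713 ∈ locked.
(4): urgent already has 3, so the rest are out.
(5) (exactly one): #199 ∈ shared.
(7): shared already has 1, so the rest are out.
Only one tag left: #791 ∈ locked.

locked = {#713, #791}; shared = {#199}; urgent = {#812, #929, #950}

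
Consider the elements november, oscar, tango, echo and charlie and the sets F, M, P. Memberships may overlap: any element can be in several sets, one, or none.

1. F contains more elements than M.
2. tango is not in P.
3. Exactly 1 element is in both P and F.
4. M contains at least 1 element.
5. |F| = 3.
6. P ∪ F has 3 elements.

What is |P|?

1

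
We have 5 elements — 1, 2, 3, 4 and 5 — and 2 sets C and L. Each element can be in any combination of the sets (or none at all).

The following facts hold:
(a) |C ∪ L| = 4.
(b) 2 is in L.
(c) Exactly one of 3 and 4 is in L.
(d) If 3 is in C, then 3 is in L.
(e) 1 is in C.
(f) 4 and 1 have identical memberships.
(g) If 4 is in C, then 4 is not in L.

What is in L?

From (b): 2 ∈ L.
From (e): 1 ∈ C.
(f): 4 matches 1: 4 ∈ C.
(g): 4 ∉ L.
(c) (exactly one): 3 ∈ L.
(f): 1 matches 4: 1 ∉ L.
Suppose 5 ∈ L: no assignment then satisfies all the clues, so 5 ∉ L.

L = {2, 3}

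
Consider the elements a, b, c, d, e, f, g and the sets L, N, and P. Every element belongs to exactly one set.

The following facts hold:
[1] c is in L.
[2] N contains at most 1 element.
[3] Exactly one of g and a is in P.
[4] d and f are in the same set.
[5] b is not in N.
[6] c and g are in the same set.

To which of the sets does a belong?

From (1): c ∈ L.
From (5): b ∉ N.
(6): g matches c: g ∈ L.
(3) (exactly one): a ∈ P.

a: P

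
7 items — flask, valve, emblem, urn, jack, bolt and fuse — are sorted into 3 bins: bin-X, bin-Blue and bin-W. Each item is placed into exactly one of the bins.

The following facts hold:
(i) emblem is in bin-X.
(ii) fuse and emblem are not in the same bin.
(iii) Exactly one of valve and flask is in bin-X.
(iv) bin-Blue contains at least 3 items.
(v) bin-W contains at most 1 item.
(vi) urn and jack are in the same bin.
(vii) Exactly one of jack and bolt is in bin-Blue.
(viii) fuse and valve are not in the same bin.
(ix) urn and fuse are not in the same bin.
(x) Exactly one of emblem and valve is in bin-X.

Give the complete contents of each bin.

bin-X = {bolt, emblem, flask}; bin-Blue = {jack, urn, valve}; bin-W = {fuse}

From (i): emblem ∈ bin-X.
(ii): fuse ∉ bin-X.
(x) (exactly one): valve ∉ bin-X.
(iii) (exactly one): flask ∈ bin-X.
Suppose valve ∉ bin-Blue: no assignment then satisfies all the clues, so valve ∈ bin-Blue.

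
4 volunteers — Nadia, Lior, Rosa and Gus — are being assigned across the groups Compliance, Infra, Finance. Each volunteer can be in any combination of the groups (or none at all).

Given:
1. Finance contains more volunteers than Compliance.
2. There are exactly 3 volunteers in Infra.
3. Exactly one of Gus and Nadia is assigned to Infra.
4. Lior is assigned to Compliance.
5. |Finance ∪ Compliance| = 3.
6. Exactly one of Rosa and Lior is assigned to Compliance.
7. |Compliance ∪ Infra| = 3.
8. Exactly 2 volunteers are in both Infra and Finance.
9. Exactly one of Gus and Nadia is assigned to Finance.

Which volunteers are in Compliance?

Compliance = {Lior}

From (4): Lior ∈ Compliance.
(6) (exactly one): Rosa ∉ Compliance.
Suppose Nadia ∈ Compliance: no assignment then satisfies all the clues, so Nadia ∉ Compliance.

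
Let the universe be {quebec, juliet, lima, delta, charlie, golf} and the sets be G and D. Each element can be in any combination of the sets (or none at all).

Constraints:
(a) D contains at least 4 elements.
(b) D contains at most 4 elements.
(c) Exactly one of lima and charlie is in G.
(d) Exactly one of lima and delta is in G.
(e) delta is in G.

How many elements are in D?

4

From (e): delta ∈ G.
(d) (exactly one): lima ∉ G.
(c) (exactly one): charlie ∈ G.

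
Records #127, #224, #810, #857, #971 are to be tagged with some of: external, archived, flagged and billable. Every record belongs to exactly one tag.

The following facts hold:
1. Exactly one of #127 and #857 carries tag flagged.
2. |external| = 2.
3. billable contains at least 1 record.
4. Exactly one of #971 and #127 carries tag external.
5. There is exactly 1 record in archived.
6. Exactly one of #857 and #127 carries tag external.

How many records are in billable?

1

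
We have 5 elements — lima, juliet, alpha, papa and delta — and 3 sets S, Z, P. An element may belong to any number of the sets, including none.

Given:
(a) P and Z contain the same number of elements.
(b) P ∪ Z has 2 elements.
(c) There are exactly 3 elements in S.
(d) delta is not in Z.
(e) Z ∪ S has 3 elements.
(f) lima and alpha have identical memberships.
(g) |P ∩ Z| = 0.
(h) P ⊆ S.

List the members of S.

S = {delta, juliet, papa}

From (d): delta ∉ Z.
Suppose lima ∈ S: no assignment then satisfies all the clues, so lima ∉ S.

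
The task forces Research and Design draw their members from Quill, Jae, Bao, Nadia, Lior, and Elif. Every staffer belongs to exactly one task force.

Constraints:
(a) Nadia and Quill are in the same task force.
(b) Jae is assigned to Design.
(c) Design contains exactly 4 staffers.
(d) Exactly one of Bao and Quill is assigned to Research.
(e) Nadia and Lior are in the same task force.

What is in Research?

From (b): Jae ∈ Design.
Suppose Quill ∈ Research: no assignment then satisfies all the clues, so Quill ∉ Research.

Research = {Bao, Elif}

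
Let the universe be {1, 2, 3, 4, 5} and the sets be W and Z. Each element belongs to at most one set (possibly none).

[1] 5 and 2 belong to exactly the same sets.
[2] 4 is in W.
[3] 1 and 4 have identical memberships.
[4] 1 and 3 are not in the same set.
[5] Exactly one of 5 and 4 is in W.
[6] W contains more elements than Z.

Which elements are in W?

W = {1, 4}

From (2): 4 ∈ W.
(3): 1 matches 4: 1 ∈ W.
(4): 3 ∉ W.
(5) (exactly one): 5 ∉ W.
(1): 2 matches 5: 2 ∉ W.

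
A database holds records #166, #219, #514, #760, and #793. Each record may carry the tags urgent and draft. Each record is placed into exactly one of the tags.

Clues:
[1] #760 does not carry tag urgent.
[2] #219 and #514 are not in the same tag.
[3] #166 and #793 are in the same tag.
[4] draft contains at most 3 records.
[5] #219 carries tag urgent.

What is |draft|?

2

From (1): #760 ∉ urgent.
From (5): #219 ∈ urgent.
(2): #514 ∉ urgent.
Only one tag left: #514 ∈ draft.
Only one tag left: #760 ∈ draft.
Suppose #166 ∉ urgent: no assignment then satisfies all the clues, so #166 ∈ urgent.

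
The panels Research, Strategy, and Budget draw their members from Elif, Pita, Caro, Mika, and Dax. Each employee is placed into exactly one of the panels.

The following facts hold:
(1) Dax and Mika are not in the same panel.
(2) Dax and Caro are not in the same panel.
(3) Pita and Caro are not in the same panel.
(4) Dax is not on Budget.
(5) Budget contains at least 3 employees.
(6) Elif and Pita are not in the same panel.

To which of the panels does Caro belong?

From (4): Dax ∉ Budget.
Suppose Caro ∈ Research: no assignment then satisfies all the clues, so Caro ∉ Research.

Caro: Budget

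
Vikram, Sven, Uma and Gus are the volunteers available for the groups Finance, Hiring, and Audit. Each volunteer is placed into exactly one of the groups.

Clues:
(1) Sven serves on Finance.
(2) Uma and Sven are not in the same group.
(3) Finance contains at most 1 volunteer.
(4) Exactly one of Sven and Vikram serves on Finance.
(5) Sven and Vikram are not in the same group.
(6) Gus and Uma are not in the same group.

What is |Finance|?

From (1): Sven ∈ Finance.
(2): Uma ∉ Finance.
(3): Finance already has 1, so the rest are out.

1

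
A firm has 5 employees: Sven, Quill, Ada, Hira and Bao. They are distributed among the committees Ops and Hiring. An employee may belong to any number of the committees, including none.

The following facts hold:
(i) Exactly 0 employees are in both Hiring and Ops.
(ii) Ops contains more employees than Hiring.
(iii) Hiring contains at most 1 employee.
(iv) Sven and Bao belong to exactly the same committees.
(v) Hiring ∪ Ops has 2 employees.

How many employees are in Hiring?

0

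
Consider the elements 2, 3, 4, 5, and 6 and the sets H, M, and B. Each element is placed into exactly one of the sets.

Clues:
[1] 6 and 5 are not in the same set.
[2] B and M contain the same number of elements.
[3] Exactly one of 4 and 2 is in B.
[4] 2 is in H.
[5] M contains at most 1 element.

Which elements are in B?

B = {4}

From (4): 2 ∈ H.
(3) (exactly one): 4 ∈ B.
Suppose 3 ∈ B: no assignment then satisfies all the clues, so 3 ∉ B.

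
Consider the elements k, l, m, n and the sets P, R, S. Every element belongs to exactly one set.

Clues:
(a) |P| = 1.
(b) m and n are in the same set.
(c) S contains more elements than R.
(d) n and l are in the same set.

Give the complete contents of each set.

P = {k}; R = {}; S = {l, m, n}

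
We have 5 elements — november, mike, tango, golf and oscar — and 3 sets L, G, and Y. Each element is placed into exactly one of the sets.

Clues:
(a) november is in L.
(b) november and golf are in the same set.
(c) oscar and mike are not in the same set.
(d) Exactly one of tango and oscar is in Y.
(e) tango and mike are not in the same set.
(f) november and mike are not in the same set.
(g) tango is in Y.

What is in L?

From (a): november ∈ L.
From (g): tango ∈ Y.
(b): golf matches november: golf ∈ L.
(d) (exactly one): oscar ∉ Y.
(e): mike ∉ Y.
(f): mike ∉ L.
Only one set left: mike ∈ G.
(c): oscar ∉ G.
Only one set left: oscar ∈ L.

L = {golf, november, oscar}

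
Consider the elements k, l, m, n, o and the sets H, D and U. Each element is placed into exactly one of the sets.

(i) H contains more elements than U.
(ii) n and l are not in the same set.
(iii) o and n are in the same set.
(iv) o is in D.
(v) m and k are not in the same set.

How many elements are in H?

2

From (iv): o ∈ D.
(iii): n matches o: n ∉ H.
(iii): n matches o: n ∈ D.
(ii): l ∉ D.
Suppose l ∉ H: no assignment then satisfies all the clues, so l ∈ H.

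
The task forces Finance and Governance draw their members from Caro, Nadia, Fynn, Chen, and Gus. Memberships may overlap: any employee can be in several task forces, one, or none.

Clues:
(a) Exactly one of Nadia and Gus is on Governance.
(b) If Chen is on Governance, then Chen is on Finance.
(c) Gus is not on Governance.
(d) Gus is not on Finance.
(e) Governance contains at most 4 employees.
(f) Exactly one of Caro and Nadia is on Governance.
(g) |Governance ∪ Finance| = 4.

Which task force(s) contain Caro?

Caro: Finance

From (c): Gus ∉ Governance.
From (d): Gus ∉ Finance.
(a) (exactly one): Nadia ∈ Governance.
(f) (exactly one): Caro ∉ Governance.
Suppose Caro ∉ Finance: no assignment then satisfies all the clues, so Caro ∈ Finance.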